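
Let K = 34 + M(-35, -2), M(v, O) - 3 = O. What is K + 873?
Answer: 908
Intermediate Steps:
M(v, O) = 3 + O
K = 35 (K = 34 + (3 - 2) = 34 + 1 = 35)
K + 873 = 35 + 873 = 908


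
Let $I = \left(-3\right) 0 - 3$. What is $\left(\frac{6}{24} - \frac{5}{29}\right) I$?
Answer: $- \frac{27}{116} \approx -0.23276$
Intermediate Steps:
$I = -3$ ($I = 0 - 3 = -3$)
$\left(\frac{6}{24} - \frac{5}{29}\right) I = \left(\frac{6}{24} - \frac{5}{29}\right) \left(-3\right) = \left(6 \cdot \frac{1}{24} - \frac{5}{29}\right) \left(-3\right) = \left(\frac{1}{4} - \frac{5}{29}\right) \left(-3\right) = \frac{9}{116} \left(-3\right) = - \frac{27}{116}$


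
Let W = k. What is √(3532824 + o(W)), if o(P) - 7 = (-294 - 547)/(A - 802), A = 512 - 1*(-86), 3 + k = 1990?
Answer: √36755616615/102 ≈ 1879.6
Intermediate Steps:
k = 1987 (k = -3 + 1990 = 1987)
A = 598 (A = 512 + 86 = 598)
W = 1987
o(P) = 2269/204 (o(P) = 7 + (-294 - 547)/(598 - 802) = 7 - 841/(-204) = 7 - 841*(-1/204) = 7 + 841/204 = 2269/204)
√(3532824 + o(W)) = √(3532824 + 2269/204) = √(720698365/204) = √36755616615/102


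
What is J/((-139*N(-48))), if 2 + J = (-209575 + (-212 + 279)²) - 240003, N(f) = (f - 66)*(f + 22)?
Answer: 445091/411996 ≈ 1.0803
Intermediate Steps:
N(f) = (-66 + f)*(22 + f)
J = -445091 (J = -2 + ((-209575 + (-212 + 279)²) - 240003) = -2 + ((-209575 + 67²) - 240003) = -2 + ((-209575 + 4489) - 240003) = -2 + (-205086 - 240003) = -2 - 445089 = -445091)
J/((-139*N(-48))) = -445091*(-1/(139*(-1452 + (-48)² - 44*(-48)))) = -445091*(-1/(139*(-1452 + 2304 + 2112))) = -445091/((-139*2964)) = -445091/(-411996) = -445091*(-1/411996) = 445091/411996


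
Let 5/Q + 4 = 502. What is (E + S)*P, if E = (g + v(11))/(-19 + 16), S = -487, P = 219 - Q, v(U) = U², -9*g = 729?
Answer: -163694557/1494 ≈ -1.0957e+5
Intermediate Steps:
g = -81 (g = -⅑*729 = -81)
Q = 5/498 (Q = 5/(-4 + 502) = 5/498 ≈ 0.010040)
P = 109057/498 (P = 219 - 1*5/498 = 219 - 5/498 = 109057/498 ≈ 218.99)
E = -40/3 (E = (-81 + 11²)/(-19 + 16) = (-81 + 121)/(-3) = 40*(-⅓) = -40/3 ≈ -13.333)
(E + S)*P = (-40/3 - 487)*(109057/498) = -1501/3*109057/498 = -163694557/1494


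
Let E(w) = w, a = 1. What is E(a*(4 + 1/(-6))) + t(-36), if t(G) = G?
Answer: -193/6 ≈ -32.167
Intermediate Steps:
E(a*(4 + 1/(-6))) + t(-36) = 1*(4 + 1/(-6)) - 36 = 1*(4 - 1/6) - 36 = 1*(23/6) - 36 = 23/6 - 36 = -193/6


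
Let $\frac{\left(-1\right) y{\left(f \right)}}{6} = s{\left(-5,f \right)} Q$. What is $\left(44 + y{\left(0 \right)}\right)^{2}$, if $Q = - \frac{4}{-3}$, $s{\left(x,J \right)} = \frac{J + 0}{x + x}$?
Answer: $1936$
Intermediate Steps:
$s{\left(x,J \right)} = \frac{J}{2 x}$
$Q = \frac{4}{3}$ ($Q = \left(-4\right) \left(- \frac{1}{3}\right) = \frac{4}{3} \approx 1.3333$)
$y{\left(f \right)} = \frac{4 f}{5}$ ($y{\left(f \right)} = - 6 \frac{f}{2 \left(-5\right)} \frac{4}{3} = - 6 \cdot \frac{1}{2} f \left(- \frac{1}{5}\right) \frac{4}{3} = - 6 - \frac{f}{10} \cdot \frac{4}{3} = - 6 \left(- \frac{2 f}{15}\right) = \frac{4 f}{5}$)
$\left(44 + y{\left(0 \right)}\right)^{2} = \left(44 + \frac{4}{5} \cdot 0\right)^{2} = \left(44 + 0\right)^{2} = 44^{2} = 1936$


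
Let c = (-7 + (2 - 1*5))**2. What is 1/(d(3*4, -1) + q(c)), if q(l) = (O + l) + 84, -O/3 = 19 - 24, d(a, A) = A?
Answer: 1/198 ≈ 0.0050505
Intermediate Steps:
O = 15 (O = -3*(19 - 24) = -3*(-5) = 15)
c = 100 (c = (-7 + (2 - 5))**2 = (-7 - 3)**2 = (-10)**2 = 100)
q(l) = 99 + l (q(l) = (15 + l) + 84 = 99 + l)
1/(d(3*4, -1) + q(c)) = 1/(-1 + (99 + 100)) = 1/(-1 + 199) = 1/198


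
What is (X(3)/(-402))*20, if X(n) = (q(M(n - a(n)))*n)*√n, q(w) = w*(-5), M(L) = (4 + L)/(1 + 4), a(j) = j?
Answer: 40*√3/67 ≈ 1.0341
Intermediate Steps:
M(L) = ⅘ + L/5 (M(L) = (4 + L)/5 = (4 + L)*(⅕) = ⅘ + L/5)
q(w) = -5*w
X(n) = -4*n^(3/2) (X(n) = ((-5*(⅘ + (n - n)/5))*n)*√n = ((-5*(⅘ + (⅕)*0))*n)*√n = ((-5*(⅘ + 0))*n)*√n = ((-5*⅘)*n)*√n = (-4*n)*√n = -4*n^(3/2))
(X(3)/(-402))*20 = (-12*√3/(-402))*20 = (-12*√3*(-1/402))*20 = (2*√3/67)*20 = 40*√3/67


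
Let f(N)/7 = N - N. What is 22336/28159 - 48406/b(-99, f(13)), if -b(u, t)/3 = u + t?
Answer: -1356430762/8363223 ≈ -162.19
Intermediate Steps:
f(N) = 0 (f(N) = 7*(N - N) = 7*0 = 0)
b(u, t) = -3*t - 3*u (b(u, t) = -3*(u + t) = -3*(t + u) = -3*t - 3*u)
22336/28159 - 48406/b(-99, f(13)) = 22336/28159 - 48406/(-3*0 - 3*(-99)) = 22336*(1/28159) - 48406/(0 + 297) = 22336/28159 - 48406/297 = -1356430762/8363223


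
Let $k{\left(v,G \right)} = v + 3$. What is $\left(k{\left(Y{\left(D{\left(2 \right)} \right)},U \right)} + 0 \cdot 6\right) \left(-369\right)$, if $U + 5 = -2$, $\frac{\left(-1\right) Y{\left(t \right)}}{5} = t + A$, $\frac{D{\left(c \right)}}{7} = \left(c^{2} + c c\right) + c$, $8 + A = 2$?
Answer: $116973$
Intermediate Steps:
$A = -6$ ($A = -8 + 2 = -6$)
$D{\left(c \right)} = 7 c + 14 c^{2}$ ($D{\left(c \right)} = 7 \left(\left(c^{2} + c c\right) + c\right) = 7 \left(\left(c^{2} + c^{2}\right) + c\right) = 7 \left(2 c^{2} + c\right) = 7 \left(c + 2 c^{2}\right) = 7 c + 14 c^{2}$)
$Y{\left(t \right)} = 30 - 5 t$ ($Y{\left(t \right)} = - 5 \left(t - 6\right) = - 5 \left(-6 + t\right) = 30 - 5 t$)
$U = -7$ ($U = -5 - 2 = -7$)
$k{\left(v,G \right)} = 3 + v$
$\left(k{\left(Y{\left(D{\left(2 \right)} \right)},U \right)} + 0 \cdot 6\right) \left(-369\right) = \left(\left(3 + \left(30 - 5 \cdot 7 \cdot 2 \left(1 + 2 \cdot 2\right)\right)\right) + 0 \cdot 6\right) \left(-369\right) = \left(\left(3 + \left(30 - 5 \cdot 7 \cdot 2 \left(1 + 4\right)\right)\right) + 0\right) \left(-369\right) = \left(\left(3 + \left(30 - 5 \cdot 7 \cdot 2 \cdot 5\right)\right) + 0\right) \left(-369\right) = \left(\left(3 + \left(30 - 350\right)\right) + 0\right) \left(-369\right) = \left(\left(3 - 320\right) + 0\right) \left(-369\right) = \left(-317 + 0\right) \left(-369\right) = \left(-317\right) \left(-369\right) = 116973$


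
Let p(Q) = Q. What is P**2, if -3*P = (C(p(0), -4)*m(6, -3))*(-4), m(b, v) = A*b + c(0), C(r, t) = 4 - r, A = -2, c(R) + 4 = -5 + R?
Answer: 12544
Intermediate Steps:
c(R) = -9 + R (c(R) = -4 + (-5 + R) = -9 + R)
m(b, v) = -9 - 2*b (m(b, v) = -2*b + (-9 + 0) = -2*b - 9 = -9 - 2*b)
P = -112 (P = -(4 - 1*0)*(-9 - 2*6)*(-4)/3 = -(4 + 0)*(-9 - 12)*(-4)/3 = -4*(-21)*(-4)/3 = -(-28)*(-4) = -1/3*336 = -112)
P**2 = (-112)**2 = 12544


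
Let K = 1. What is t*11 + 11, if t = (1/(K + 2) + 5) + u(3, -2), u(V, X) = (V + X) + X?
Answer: 176/3 ≈ 58.667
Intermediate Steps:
u(V, X) = V + 2*X
t = 13/3 (t = (1/(1 + 2) + 5) + (3 + 2*(-2)) = (1/3 + 5) + (3 - 4) = (⅓ + 5) - 1 = 16/3 - 1 = 13/3 ≈ 4.3333)
t*11 + 11 = (13/3)*11 + 11 = 143/3 + 11 = 176/3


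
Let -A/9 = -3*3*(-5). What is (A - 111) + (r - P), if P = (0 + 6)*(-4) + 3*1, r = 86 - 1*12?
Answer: -421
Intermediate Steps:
A = -405 (A = -9*(-3*3)*(-5) = -(-81)*(-5) = -9*45 = -405)
r = 74 (r = 86 - 12 = 74)
P = -21 (P = 6*(-4) + 3 = -24 + 3 = -21)
(A - 111) + (r - P) = (-405 - 111) + (74 - 1*(-21)) = -516 + (74 + 21) = -516 + 95 = -421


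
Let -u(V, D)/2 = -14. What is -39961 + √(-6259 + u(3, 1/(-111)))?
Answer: -39961 + I*√6231 ≈ -39961.0 + 78.937*I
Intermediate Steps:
u(V, D) = 28 (u(V, D) = -2*(-14) = 28)
-39961 + √(-6259 + u(3, 1/(-111))) = -39961 + √(-6259 + 28) = -39961 + √(-6231) = -39961 + I*√6231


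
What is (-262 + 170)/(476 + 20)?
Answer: -23/124 ≈ -0.18548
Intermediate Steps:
(-262 + 170)/(476 + 20) = -92/496 = -92*1/496 = -23/124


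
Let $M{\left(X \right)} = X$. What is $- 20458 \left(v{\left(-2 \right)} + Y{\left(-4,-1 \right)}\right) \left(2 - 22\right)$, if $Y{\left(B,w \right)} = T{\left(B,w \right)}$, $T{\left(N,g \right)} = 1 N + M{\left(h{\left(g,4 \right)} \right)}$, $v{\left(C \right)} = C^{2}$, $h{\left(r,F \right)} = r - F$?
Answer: $-2045800$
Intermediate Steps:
$T{\left(N,g \right)} = -4 + N + g$ ($T{\left(N,g \right)} = 1 N + \left(g - 4\right) = N + \left(g - 4\right) = N + \left(-4 + g\right) = -4 + N + g$)
$Y{\left(B,w \right)} = -4 + B + w$
$- 20458 \left(v{\left(-2 \right)} + Y{\left(-4,-1 \right)}\right) \left(2 - 22\right) = - 20458 \left(\left(-2\right)^{2} - 9\right) \left(2 - 22\right) = - 20458 \left(4 - 9\right) \left(-20\right) = - 20458 \left(\left(-5\right) \left(-20\right)\right) = \left(-20458\right) 100 = -2045800$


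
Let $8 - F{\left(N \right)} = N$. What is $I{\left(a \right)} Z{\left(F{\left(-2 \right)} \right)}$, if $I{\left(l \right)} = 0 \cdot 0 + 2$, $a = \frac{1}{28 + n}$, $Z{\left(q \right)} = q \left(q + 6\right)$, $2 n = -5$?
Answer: $320$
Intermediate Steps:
$n = - \frac{5}{2}$ ($n = \frac{1}{2} \left(-5\right) = - \frac{5}{2} \approx -2.5$)
$F{\left(N \right)} = 8 - N$
$Z{\left(q \right)} = q \left(6 + q\right)$
$a = \frac{2}{51}$ ($a = \frac{1}{28 - \frac{5}{2}} = \frac{1}{\frac{51}{2}} = \frac{2}{51} \approx 0.039216$)
$I{\left(l \right)} = 2$ ($I{\left(l \right)} = 0 + 2 = 2$)
$I{\left(a \right)} Z{\left(F{\left(-2 \right)} \right)} = 2 \left(8 - -2\right) \left(6 + \left(8 - -2\right)\right) = 2 \left(8 + 2\right) \left(6 + \left(8 + 2\right)\right) = 2 \cdot 10 \left(6 + 10\right) = 2 \cdot 10 \cdot 16 = 2 \cdot 160 = 320$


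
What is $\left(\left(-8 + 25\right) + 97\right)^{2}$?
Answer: $12996$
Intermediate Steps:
$\left(\left(-8 + 25\right) + 97\right)^{2} = \left(17 + 97\right)^{2} = 114^{2} = 12996$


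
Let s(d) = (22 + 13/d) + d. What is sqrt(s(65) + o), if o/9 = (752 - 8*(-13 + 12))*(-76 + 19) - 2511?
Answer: I*sqrt(10309795)/5 ≈ 642.18*I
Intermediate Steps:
s(d) = 22 + d + 13/d
o = -412479 (o = 9*((752 - 8*(-13 + 12))*(-76 + 19) - 2511) = 9*((752 - 8*(-1))*(-57) - 2511) = 9*((752 + 8)*(-57) - 2511) = 9*(760*(-57) - 2511) = 9*(-43320 - 2511) = 9*(-45831) = -412479)
sqrt(s(65) + o) = sqrt((22 + 65 + 13/65) - 412479) = sqrt((22 + 65 + 13*(1/65)) - 412479) = sqrt((22 + 65 + 1/5) - 412479) = sqrt(436/5 - 412479) = sqrt(-2061959/5) = I*sqrt(10309795)/5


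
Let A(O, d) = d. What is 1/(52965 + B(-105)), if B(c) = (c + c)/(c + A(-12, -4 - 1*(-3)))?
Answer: 53/2807250 ≈ 1.8880e-5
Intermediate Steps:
B(c) = 2*c/(-1 + c) (B(c) = (c + c)/(c + (-4 - 1*(-3))) = (2*c)/(c + (-4 + 3)) = (2*c)/(c - 1) = (2*c)/(-1 + c) = 2*c/(-1 + c))
1/(52965 + B(-105)) = 1/(52965 + 2*(-105)/(-1 - 105)) = 1/(52965 + 2*(-105)/(-106)) = 1/(52965 + 2*(-105)*(-1/106)) = 1/(52965 + 105/53) = 1/(2807250/53) = 53/2807250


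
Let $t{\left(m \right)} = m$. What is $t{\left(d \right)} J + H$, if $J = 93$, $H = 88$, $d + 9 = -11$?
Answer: $-1772$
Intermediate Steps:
$d = -20$ ($d = -9 - 11 = -20$)
$t{\left(d \right)} J + H = \left(-20\right) 93 + 88 = -1860 + 88 = -1772$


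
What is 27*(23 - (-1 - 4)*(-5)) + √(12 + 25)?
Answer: -54 + √37 ≈ -47.917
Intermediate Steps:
27*(23 - (-1 - 4)*(-5)) + √(12 + 25) = 27*(23 - (-5)*(-5)) + √37 = 27*(23 - 1*25) + √37 = 27*(23 - 25) + √37 = 27*(-2) + √37 = -54 + √37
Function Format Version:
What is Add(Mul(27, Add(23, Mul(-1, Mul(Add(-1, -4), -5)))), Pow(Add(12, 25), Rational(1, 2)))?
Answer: Add(-54, Pow(37, Rational(1, 2))) ≈ -47.917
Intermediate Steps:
Add(Mul(27, Add(23, Mul(-1, Mul(Add(-1, -4), -5)))), Pow(Add(12, 25), Rational(1, 2))) = Add(Mul(27, Add(23, Mul(-1, Mul(-5, -5)))), Pow(37, Rational(1, 2))) = Add(Mul(27, Add(23, Mul(-1, 25))), Pow(37, Rational(1, 2))) = Add(Mul(27, Add(23, -25)), Pow(37, Rational(1, 2))) = Add(Mul(27, -2), Pow(37, Rational(1, 2))) = Add(-54, Pow(37, Rational(1, 2)))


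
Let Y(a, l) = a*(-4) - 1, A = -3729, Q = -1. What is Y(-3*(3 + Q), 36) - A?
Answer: 3752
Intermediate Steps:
Y(a, l) = -1 - 4*a (Y(a, l) = -4*a - 1 = -1 - 4*a)
Y(-3*(3 + Q), 36) - A = (-1 - (-12)*(3 - 1)) - 1*(-3729) = (-1 - (-12)*2) + 3729 = (-1 - 4*(-6)) + 3729 = (-1 + 24) + 3729 = 23 + 3729 = 3752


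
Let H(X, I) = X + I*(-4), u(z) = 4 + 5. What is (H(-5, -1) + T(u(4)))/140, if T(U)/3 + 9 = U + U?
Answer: 13/70 ≈ 0.18571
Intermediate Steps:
u(z) = 9
H(X, I) = X - 4*I
T(U) = -27 + 6*U (T(U) = -27 + 3*(U + U) = -27 + 3*(2*U) = -27 + 6*U)
(H(-5, -1) + T(u(4)))/140 = ((-5 - 4*(-1)) + (-27 + 6*9))/140 = ((-5 + 4) + (-27 + 54))*(1/140) = (-1 + 27)*(1/140) = 26*(1/140) = 13/70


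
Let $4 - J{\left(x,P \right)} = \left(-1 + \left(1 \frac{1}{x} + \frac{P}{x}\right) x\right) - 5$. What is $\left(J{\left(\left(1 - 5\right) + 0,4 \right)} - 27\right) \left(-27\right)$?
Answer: $594$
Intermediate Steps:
$J{\left(x,P \right)} = 10 - x \left(\frac{1}{x} + \frac{P}{x}\right)$ ($J{\left(x,P \right)} = 4 - \left(\left(-1 + \left(1 \frac{1}{x} + \frac{P}{x}\right) x\right) - 5\right) = 4 - \left(\left(-1 + \left(\frac{1}{x} + \frac{P}{x}\right) x\right) - 5\right) = 4 - \left(\left(-1 + x \left(\frac{1}{x} + \frac{P}{x}\right)\right) - 5\right) = 4 - \left(-6 + x \left(\frac{1}{x} + \frac{P}{x}\right)\right) = 10 - x \left(\frac{1}{x} + \frac{P}{x}\right)$)
$\left(J{\left(\left(1 - 5\right) + 0,4 \right)} - 27\right) \left(-27\right) = \left(\left(9 - 4\right) - 27\right) \left(-27\right) = \left(5 - 27\right) \left(-27\right) = \left(-22\right) \left(-27\right) = 594$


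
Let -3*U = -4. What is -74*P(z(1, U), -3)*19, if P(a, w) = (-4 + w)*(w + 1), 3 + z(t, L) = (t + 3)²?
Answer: -19684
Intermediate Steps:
U = 4/3 (U = -⅓*(-4) = 4/3 ≈ 1.3333)
z(t, L) = -3 + (3 + t)² (z(t, L) = -3 + (t + 3)² = -3 + (3 + t)²)
P(a, w) = (1 + w)*(-4 + w) (P(a, w) = (-4 + w)*(1 + w) = (1 + w)*(-4 + w))
-74*P(z(1, U), -3)*19 = -74*(-4 + (-3)² - 3*(-3))*19 = -74*(-4 + 9 + 9)*19 = -74*14*19 = -1036*19 = -19684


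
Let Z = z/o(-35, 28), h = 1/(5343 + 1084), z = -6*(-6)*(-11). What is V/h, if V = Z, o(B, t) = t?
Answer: -636273/7 ≈ -90896.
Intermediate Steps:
z = -396 (z = 36*(-11) = -396)
h = 1/6427 ≈ 0.00015559
Z = -99/7 (Z = -396/28 = -396*1/28 = -99/7 ≈ -14.143)
V = -99/7 ≈ -14.143
V/h = -99/(7*1/6427) = -99/7*6427 = -636273/7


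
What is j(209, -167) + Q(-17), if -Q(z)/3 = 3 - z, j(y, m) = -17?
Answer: -77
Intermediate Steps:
Q(z) = -9 + 3*z (Q(z) = -3*(3 - z) = -9 + 3*z)
j(209, -167) + Q(-17) = -17 + (-9 + 3*(-17)) = -17 + (-9 - 51) = -17 - 60 = -77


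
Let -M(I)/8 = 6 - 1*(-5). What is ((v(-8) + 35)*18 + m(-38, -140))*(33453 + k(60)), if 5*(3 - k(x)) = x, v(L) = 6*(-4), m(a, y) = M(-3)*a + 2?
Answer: 118525536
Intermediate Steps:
M(I) = -88 (M(I) = -8*(6 - 1*(-5)) = -8*(6 + 5) = -8*11 = -88)
m(a, y) = 2 - 88*a (m(a, y) = -88*a + 2 = 2 - 88*a)
v(L) = -24
k(x) = 3 - x/5
((v(-8) + 35)*18 + m(-38, -140))*(33453 + k(60)) = ((-24 + 35)*18 + (2 - 88*(-38)))*(33453 + (3 - ⅕*60)) = (11*18 + (2 + 3344))*(33453 + (3 - 12)) = (198 + 3346)*(33453 - 9) = 3544*33444 = 118525536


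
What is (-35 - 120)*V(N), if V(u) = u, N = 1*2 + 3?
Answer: -775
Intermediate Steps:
N = 5 (N = 2 + 3 = 5)
(-35 - 120)*V(N) = (-35 - 120)*5 = -155*5 = -775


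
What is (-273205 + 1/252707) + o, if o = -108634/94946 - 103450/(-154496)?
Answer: -8730569887325752637/31956057620032 ≈ -2.7321e+5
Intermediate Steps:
o = -60011679/126454976 (o = -108634*1/94946 - 103450*(-1/154496) = -1873/1637 + 51725/77248 = -60011679/126454976 ≈ -0.47457)
(-273205 + 1/252707) + o = (-273205 + 1/252707) - 60011679/126454976 = -69040815934/252707 - 60011679/126454976 = -8730569887325752637/31956057620032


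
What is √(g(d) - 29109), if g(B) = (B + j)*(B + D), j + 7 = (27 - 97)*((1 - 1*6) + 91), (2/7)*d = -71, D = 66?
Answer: √4464679/2 ≈ 1056.5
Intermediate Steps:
d = -497/2 (d = (7/2)*(-71) = -497/2 ≈ -248.50)
j = -6027 (j = -7 + (27 - 97)*((1 - 1*6) + 91) = -7 - 70*((1 - 6) + 91) = -7 - 70*(-5 + 91) = -7 - 70*86 = -7 - 6020 = -6027)
g(B) = (-6027 + B)*(66 + B) (g(B) = (B - 6027)*(B + 66) = (-6027 + B)*(66 + B))
√(g(d) - 29109) = √((-397782 + (-497/2)² - 5961*(-497/2)) - 29109) = √((-397782 + 247009/4 + 2962617/2) - 29109) = √(4581115/4 - 29109) = √(4464679/4) = √4464679/2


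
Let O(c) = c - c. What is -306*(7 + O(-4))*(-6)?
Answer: 12852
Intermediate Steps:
O(c) = 0
-306*(7 + O(-4))*(-6) = -306*(7 + 0)*(-6) = -2142*(-6) = -306*(-42) = 12852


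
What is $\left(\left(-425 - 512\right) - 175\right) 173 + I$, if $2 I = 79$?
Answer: $- \frac{384673}{2} \approx -1.9234 \cdot 10^{5}$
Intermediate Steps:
$I = \frac{79}{2}$ ($I = \frac{1}{2} \cdot 79 = \frac{79}{2} \approx 39.5$)
$\left(\left(-425 - 512\right) - 175\right) 173 + I = \left(\left(-425 - 512\right) - 175\right) 173 + \frac{79}{2} = \left(-937 - 175\right) 173 + \frac{79}{2} = \left(-1112\right) 173 + \frac{79}{2} = -192376 + \frac{79}{2} = - \frac{384673}{2}$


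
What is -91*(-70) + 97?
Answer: 6467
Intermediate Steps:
-91*(-70) + 97 = 6370 + 97 = 6467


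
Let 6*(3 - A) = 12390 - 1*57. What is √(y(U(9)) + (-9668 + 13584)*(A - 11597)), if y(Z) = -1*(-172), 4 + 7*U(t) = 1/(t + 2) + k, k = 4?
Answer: 3*I*√5939030 ≈ 7311.0*I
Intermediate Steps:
A = -4105/2 (A = 3 - (12390 - 1*57)/6 = 3 - (12390 - 57)/6 = 3 - ⅙*12333 = 3 - 4111/2 = -4105/2 ≈ -2052.5)
U(t) = 1/(7*(2 + t)) (U(t) = -4/7 + (1/(t + 2) + 4)/7 = -4/7 + (1/(2 + t) + 4)/7 = -4/7 + (4 + 1/(2 + t))/7 = -4/7 + (4/7 + 1/(7*(2 + t))) = 1/(7*(2 + t)))
y(Z) = 172
√(y(U(9)) + (-9668 + 13584)*(A - 11597)) = √(172 + (-9668 + 13584)*(-4105/2 - 11597)) = √(172 + 3916*(-27299/2)) = √(172 - 53451442) = √(-53451270) = 3*I*√5939030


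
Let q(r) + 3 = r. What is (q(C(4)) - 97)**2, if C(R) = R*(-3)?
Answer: 12544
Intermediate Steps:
C(R) = -3*R
q(r) = -3 + r
(q(C(4)) - 97)**2 = ((-3 - 3*4) - 97)**2 = ((-3 - 12) - 97)**2 = (-15 - 97)**2 = (-112)**2 = 12544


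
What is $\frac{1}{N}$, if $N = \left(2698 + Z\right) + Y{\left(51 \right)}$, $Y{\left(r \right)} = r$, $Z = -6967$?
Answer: $- \frac{1}{4218} \approx -0.00023708$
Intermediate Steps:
$N = -4218$ ($N = \left(2698 - 6967\right) + 51 = -4269 + 51 = -4218$)
$\frac{1}{N} = \frac{1}{-4218} = - \frac{1}{4218}$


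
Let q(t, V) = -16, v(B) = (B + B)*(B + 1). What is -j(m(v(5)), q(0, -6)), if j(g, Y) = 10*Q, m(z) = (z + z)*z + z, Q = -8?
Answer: 80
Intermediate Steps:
v(B) = 2*B*(1 + B) (v(B) = (2*B)*(1 + B) = 2*B*(1 + B))
m(z) = z + 2*z**2 (m(z) = (2*z)*z + z = 2*z**2 + z = z + 2*z**2)
j(g, Y) = -80 (j(g, Y) = 10*(-8) = -80)
-j(m(v(5)), q(0, -6)) = -1*(-80) = 80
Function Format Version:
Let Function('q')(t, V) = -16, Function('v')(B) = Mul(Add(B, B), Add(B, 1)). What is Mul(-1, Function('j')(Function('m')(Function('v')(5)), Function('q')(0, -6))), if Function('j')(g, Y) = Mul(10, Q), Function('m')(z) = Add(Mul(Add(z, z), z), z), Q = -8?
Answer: 80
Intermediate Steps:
Function('v')(B) = Mul(2, B, Add(1, B)) (Function('v')(B) = Mul(Mul(2, B), Add(1, B)) = Mul(2, B, Add(1, B)))
Function('m')(z) = Add(z, Mul(2, Pow(z, 2))) (Function('m')(z) = Add(Mul(Mul(2, z), z), z) = Add(Mul(2, Pow(z, 2)), z) = Add(z, Mul(2, Pow(z, 2))))
Function('j')(g, Y) = -80 (Function('j')(g, Y) = Mul(10, -8) = -80)
Mul(-1, Function('j')(Function('m')(Function('v')(5)), Function('q')(0, -6))) = Mul(-1, -80) = 80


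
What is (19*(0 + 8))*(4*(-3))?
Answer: -1824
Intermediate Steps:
(19*(0 + 8))*(4*(-3)) = (19*8)*(-12) = 152*(-12) = -1824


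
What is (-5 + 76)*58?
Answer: 4118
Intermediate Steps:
(-5 + 76)*58 = 71*58 = 4118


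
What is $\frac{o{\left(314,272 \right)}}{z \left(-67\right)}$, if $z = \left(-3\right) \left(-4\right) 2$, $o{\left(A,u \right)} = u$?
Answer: $- \frac{34}{201} \approx -0.16915$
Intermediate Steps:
$z = 24$ ($z = 12 \cdot 2 = 24$)
$\frac{o{\left(314,272 \right)}}{z \left(-67\right)} = \frac{272}{24 \left(-67\right)} = \frac{272}{-1608} = 272 \left(- \frac{1}{1608}\right) = - \frac{34}{201}$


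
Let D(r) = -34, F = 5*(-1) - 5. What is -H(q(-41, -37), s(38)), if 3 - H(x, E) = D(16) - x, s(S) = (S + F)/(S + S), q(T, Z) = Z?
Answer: 0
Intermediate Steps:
F = -10 (F = -5 - 5 = -10)
s(S) = (-10 + S)/(2*S) (s(S) = (S - 10)/(S + S) = (-10 + S)/((2*S)) = (-10 + S)*(1/(2*S)) = (-10 + S)/(2*S))
H(x, E) = 37 + x (H(x, E) = 3 - (-34 - x) = 3 + (34 + x) = 37 + x)
-H(q(-41, -37), s(38)) = -(37 - 37) = -1*0 = 0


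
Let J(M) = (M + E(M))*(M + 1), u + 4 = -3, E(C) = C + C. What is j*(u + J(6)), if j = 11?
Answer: 1309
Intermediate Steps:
E(C) = 2*C
u = -7 (u = -4 - 3 = -7)
J(M) = 3*M*(1 + M) (J(M) = (M + 2*M)*(M + 1) = (3*M)*(1 + M) = 3*M*(1 + M))
j*(u + J(6)) = 11*(-7 + 3*6*(1 + 6)) = 11*(-7 + 3*6*7) = 11*(-7 + 126) = 11*119 = 1309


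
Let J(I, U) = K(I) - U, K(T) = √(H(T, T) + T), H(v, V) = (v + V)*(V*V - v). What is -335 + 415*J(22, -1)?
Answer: 80 + 2075*√814 ≈ 59281.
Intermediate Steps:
H(v, V) = (V + v)*(V² - v)
K(T) = √(T - 2*T² + 2*T³) (K(T) = √((T³ - T² + T*T² - T*T) + T) = √((T³ - T² + T³ - T²) + T) = √((-2*T² + 2*T³) + T) = √(T - 2*T² + 2*T³))
J(I, U) = √(I*(1 - 2*I + 2*I²)) - U
-335 + 415*J(22, -1) = -335 + 415*(√(22*(1 - 2*22 + 2*22²)) - 1*(-1)) = -335 + 415*(√(22*(1 - 44 + 2*484)) + 1) = -335 + 415*(√(22*(1 - 44 + 968)) + 1) = -335 + 415*(√(22*925) + 1) = -335 + 415*(√20350 + 1) = -335 + 415*(5*√814 + 1) = -335 + 415*(1 + 5*√814) = -335 + (415 + 2075*√814) = 80 + 2075*√814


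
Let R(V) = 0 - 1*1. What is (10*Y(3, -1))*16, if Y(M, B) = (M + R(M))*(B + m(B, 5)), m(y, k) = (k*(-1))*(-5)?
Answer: 7680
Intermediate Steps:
R(V) = -1 (R(V) = 0 - 1 = -1)
m(y, k) = 5*k (m(y, k) = -k*(-5) = 5*k)
Y(M, B) = (-1 + M)*(25 + B) (Y(M, B) = (M - 1)*(B + 5*5) = (-1 + M)*(B + 25) = (-1 + M)*(25 + B))
(10*Y(3, -1))*16 = (10*(-25 - 1*(-1) + 25*3 - 1*3))*16 = (10*(-25 + 1 + 75 - 3))*16 = (10*48)*16 = 480*16 = 7680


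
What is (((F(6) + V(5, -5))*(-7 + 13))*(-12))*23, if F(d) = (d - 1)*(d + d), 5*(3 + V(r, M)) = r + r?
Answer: -97704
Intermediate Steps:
V(r, M) = -3 + 2*r/5 (V(r, M) = -3 + (r + r)/5 = -3 + (2*r)/5 = -3 + 2*r/5)
F(d) = 2*d*(-1 + d) (F(d) = (-1 + d)*(2*d) = 2*d*(-1 + d))
(((F(6) + V(5, -5))*(-7 + 13))*(-12))*23 = (((2*6*(-1 + 6) + (-3 + (⅖)*5))*(-7 + 13))*(-12))*23 = (((2*6*5 + (-3 + 2))*6)*(-12))*23 = (((60 - 1)*6)*(-12))*23 = ((59*6)*(-12))*23 = (354*(-12))*23 = -4248*23 = -97704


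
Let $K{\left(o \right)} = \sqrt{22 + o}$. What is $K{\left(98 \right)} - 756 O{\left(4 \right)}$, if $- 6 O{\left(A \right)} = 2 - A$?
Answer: $-252 + 2 \sqrt{30} \approx -241.05$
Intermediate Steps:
$O{\left(A \right)} = - \frac{1}{3} + \frac{A}{6}$ ($O{\left(A \right)} = - \frac{2 - A}{6} = - \frac{1}{3} + \frac{A}{6}$)
$K{\left(98 \right)} - 756 O{\left(4 \right)} = \sqrt{22 + 98} - 756 \left(- \frac{1}{3} + \frac{1}{6} \cdot 4\right) = \sqrt{120} - 756 \left(- \frac{1}{3} + \frac{2}{3}\right) = 2 \sqrt{30} - 756 \cdot \frac{1}{3} = 2 \sqrt{30} - 252 = -252 + 2 \sqrt{30}$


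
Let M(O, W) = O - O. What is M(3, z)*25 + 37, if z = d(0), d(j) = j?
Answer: 37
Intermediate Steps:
z = 0
M(O, W) = 0
M(3, z)*25 + 37 = 0*25 + 37 = 0 + 37 = 37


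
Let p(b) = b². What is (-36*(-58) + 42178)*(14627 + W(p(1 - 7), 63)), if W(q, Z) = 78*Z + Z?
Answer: 867790664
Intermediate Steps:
W(q, Z) = 79*Z
(-36*(-58) + 42178)*(14627 + W(p(1 - 7), 63)) = (-36*(-58) + 42178)*(14627 + 79*63) = (2088 + 42178)*(14627 + 4977) = 44266*19604 = 867790664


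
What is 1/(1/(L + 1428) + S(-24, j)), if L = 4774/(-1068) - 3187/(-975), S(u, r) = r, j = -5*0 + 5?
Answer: 247620911/1238278105 ≈ 0.19997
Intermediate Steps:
j = 5 (j = 0 + 5 = 5)
L = -208489/173550 (L = 4774*(-1/1068) - 3187*(-1/975) = -2387/534 + 3187/975 = -208489/173550 ≈ -1.2013)
1/(1/(L + 1428) + S(-24, j)) = 1/(1/(-208489/173550 + 1428) + 5) = 1/(1/(247620911/173550) + 5) = 1/(173550/247620911 + 5) = 1/(1238278105/247620911) = 247620911/1238278105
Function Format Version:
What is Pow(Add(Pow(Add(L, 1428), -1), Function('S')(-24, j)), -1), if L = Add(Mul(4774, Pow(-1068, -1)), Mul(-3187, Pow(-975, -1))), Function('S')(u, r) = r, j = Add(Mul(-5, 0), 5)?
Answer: Rational(247620911, 1238278105) ≈ 0.19997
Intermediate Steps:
j = 5 (j = Add(0, 5) = 5)
L = Rational(-208489, 173550) (L = Add(Mul(4774, Rational(-1, 1068)), Mul(-3187, Rational(-1, 975))) = Add(Rational(-2387, 534), Rational(3187, 975)) = Rational(-208489, 173550) ≈ -1.2013)
Pow(Add(Pow(Add(L, 1428), -1), Function('S')(-24, j)), -1) = Pow(Add(Pow(Add(Rational(-208489, 173550), 1428), -1), 5), -1) = Pow(Add(Pow(Rational(247620911, 173550), -1), 5), -1) = Pow(Add(Rational(173550, 247620911), 5), -1) = Pow(Rational(1238278105, 247620911), -1) = Rational(247620911, 1238278105)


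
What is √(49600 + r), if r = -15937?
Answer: 7*√687 ≈ 183.47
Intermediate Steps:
√(49600 + r) = √(49600 - 15937) = √33663 = 7*√687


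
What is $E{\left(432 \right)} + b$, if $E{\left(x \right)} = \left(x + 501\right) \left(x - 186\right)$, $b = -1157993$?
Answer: $-928475$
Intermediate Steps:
$E{\left(x \right)} = \left(-186 + x\right) \left(501 + x\right)$ ($E{\left(x \right)} = \left(501 + x\right) \left(-186 + x\right) = \left(-186 + x\right) \left(501 + x\right)$)
$E{\left(432 \right)} + b = \left(-93186 + 432^{2} + 315 \cdot 432\right) - 1157993 = \left(-93186 + 186624 + 136080\right) - 1157993 = 229518 - 1157993 = -928475$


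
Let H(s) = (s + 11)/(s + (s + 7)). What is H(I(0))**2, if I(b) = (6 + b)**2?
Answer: 2209/6241 ≈ 0.35395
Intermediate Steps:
H(s) = (11 + s)/(7 + 2*s) (H(s) = (11 + s)/(s + (7 + s)) = (11 + s)/(7 + 2*s))
H(I(0))**2 = ((11 + (6 + 0)**2)/(7 + 2*(6 + 0)**2))**2 = ((11 + 6**2)/(7 + 2*6**2))**2 = ((11 + 36)/(7 + 2*36))**2 = (47/(7 + 72))**2 = (47/79)**2 = 2209/6241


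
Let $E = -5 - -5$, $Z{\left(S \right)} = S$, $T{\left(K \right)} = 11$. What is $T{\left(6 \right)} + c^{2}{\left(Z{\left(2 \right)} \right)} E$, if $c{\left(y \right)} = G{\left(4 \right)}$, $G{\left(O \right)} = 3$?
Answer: $11$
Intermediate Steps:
$c{\left(y \right)} = 3$
$E = 0$ ($E = -5 + 5 = 0$)
$T{\left(6 \right)} + c^{2}{\left(Z{\left(2 \right)} \right)} E = 11 + 3^{2} \cdot 0 = 11 + 9 \cdot 0 = 11 + 0 = 11$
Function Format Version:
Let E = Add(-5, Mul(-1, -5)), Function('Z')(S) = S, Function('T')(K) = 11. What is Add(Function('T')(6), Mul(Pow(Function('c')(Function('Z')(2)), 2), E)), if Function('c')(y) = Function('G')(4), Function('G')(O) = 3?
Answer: 11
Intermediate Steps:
Function('c')(y) = 3
E = 0 (E = Add(-5, 5) = 0)
Add(Function('T')(6), Mul(Pow(Function('c')(Function('Z')(2)), 2), E)) = Add(11, Mul(Pow(3, 2), 0)) = Add(11, Mul(9, 0)) = Add(11, 0) = 11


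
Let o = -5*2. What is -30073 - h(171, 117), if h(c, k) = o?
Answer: -30063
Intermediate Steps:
o = -10
h(c, k) = -10
-30073 - h(171, 117) = -30073 - 1*(-10) = -30073 + 10 = -30063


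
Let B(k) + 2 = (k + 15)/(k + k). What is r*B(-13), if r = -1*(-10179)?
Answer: -21141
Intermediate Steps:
r = 10179
B(k) = -2 + (15 + k)/(2*k) (B(k) = -2 + (k + 15)/(k + k) = -2 + (15 + k)/((2*k)) = -2 + (15 + k)*(1/(2*k)) = -2 + (15 + k)/(2*k))
r*B(-13) = 10179*((3/2)*(5 - 1*(-13))/(-13)) = 10179*((3/2)*(-1/13)*(5 + 13)) = 10179*((3/2)*(-1/13)*18) = 10179*(-27/13) = -21141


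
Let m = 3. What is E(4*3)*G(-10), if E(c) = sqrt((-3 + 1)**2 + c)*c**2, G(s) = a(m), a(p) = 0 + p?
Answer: 1728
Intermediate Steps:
a(p) = p
G(s) = 3
E(c) = c**2*sqrt(4 + c) (E(c) = sqrt((-2)**2 + c)*c**2 = sqrt(4 + c)*c**2 = c**2*sqrt(4 + c))
E(4*3)*G(-10) = ((4*3)**2*sqrt(4 + 4*3))*3 = (12**2*sqrt(4 + 12))*3 = (144*sqrt(16))*3 = (144*4)*3 = 576*3 = 1728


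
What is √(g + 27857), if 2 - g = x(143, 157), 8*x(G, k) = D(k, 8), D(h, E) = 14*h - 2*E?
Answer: √110345/2 ≈ 166.09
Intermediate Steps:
D(h, E) = -2*E + 14*h
x(G, k) = -2 + 7*k/4 (x(G, k) = (-2*8 + 14*k)/8 = (-16 + 14*k)/8 = -2 + 7*k/4)
g = -1083/4 (g = 2 - (-2 + (7/4)*157) = 2 - (-2 + 1099/4) = 2 - 1*1091/4 = 2 - 1091/4 = -1083/4 ≈ -270.75)
√(g + 27857) = √(-1083/4 + 27857) = √(110345/4) = √110345/2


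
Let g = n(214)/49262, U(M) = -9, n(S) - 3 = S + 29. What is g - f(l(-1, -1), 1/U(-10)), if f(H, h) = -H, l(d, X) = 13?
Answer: 320326/24631 ≈ 13.005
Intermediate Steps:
n(S) = 32 + S (n(S) = 3 + (S + 29) = 3 + (29 + S) = 32 + S)
g = 123/24631 (g = (32 + 214)/49262 = 246*(1/49262) = 123/24631 ≈ 0.0049937)
g - f(l(-1, -1), 1/U(-10)) = 123/24631 - (-1)*13 = 123/24631 - 1*(-13) = 123/24631 + 13 = 320326/24631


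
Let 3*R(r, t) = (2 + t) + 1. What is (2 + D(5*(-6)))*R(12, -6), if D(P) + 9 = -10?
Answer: 17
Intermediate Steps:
D(P) = -19 (D(P) = -9 - 10 = -19)
R(r, t) = 1 + t/3 (R(r, t) = ((2 + t) + 1)/3 = (3 + t)/3 = 1 + t/3)
(2 + D(5*(-6)))*R(12, -6) = (2 - 19)*(1 + (⅓)*(-6)) = -17*(1 - 2) = -17*(-1) = 17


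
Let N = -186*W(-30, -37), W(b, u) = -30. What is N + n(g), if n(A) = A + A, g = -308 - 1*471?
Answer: 4022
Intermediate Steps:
g = -779 (g = -308 - 471 = -779)
n(A) = 2*A
N = 5580 (N = -186*(-30) = 5580)
N + n(g) = 5580 + 2*(-779) = 5580 - 1558 = 4022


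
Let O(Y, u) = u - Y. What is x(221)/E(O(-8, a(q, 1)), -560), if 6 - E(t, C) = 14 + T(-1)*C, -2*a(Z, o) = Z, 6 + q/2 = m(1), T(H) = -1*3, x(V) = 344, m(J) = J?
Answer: -43/211 ≈ -0.20379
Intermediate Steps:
T(H) = -3
q = -10 (q = -12 + 2*1 = -12 + 2 = -10)
a(Z, o) = -Z/2
E(t, C) = -8 + 3*C (E(t, C) = 6 - (14 - 3*C) = 6 + (-14 + 3*C) = -8 + 3*C)
x(221)/E(O(-8, a(q, 1)), -560) = 344/(-8 + 3*(-560)) = 344/(-8 - 1680) = 344/(-1688) = 344*(-1/1688) = -43/211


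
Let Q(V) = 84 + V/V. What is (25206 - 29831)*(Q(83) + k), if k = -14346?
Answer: 65957125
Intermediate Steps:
Q(V) = 85 (Q(V) = 84 + 1 = 85)
(25206 - 29831)*(Q(83) + k) = (25206 - 29831)*(85 - 14346) = -4625*(-14261) = 65957125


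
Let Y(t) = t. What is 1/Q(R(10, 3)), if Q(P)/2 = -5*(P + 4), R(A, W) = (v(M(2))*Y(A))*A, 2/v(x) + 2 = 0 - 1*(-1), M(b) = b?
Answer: 1/1960 ≈ 0.00051020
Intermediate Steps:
v(x) = -2 (v(x) = 2/(-2 + (0 - 1*(-1))) = 2/(-2 + (0 + 1)) = 2/(-2 + 1) = 2/(-1) = 2*(-1) = -2)
R(A, W) = -2*A² (R(A, W) = (-2*A)*A = -2*A²)
Q(P) = -40 - 10*P (Q(P) = 2*(-5*(P + 4)) = 2*(-5*(4 + P)) = 2*(-20 - 5*P) = -40 - 10*P)
1/Q(R(10, 3)) = 1/(-40 - (-20)*10²) = 1/(-40 - (-20)*100) = 1/(-40 - 10*(-200)) = 1/(-40 + 2000) = 1/1960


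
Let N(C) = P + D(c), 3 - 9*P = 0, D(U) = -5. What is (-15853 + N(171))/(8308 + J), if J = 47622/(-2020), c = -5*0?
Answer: -48048730/25101807 ≈ -1.9142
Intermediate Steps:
c = 0
P = ⅓ (P = ⅓ - ⅑*0 = ⅓ + 0 = ⅓ ≈ 0.33333)
N(C) = -14/3 (N(C) = ⅓ - 5 = -14/3)
J = -23811/1010 (J = 47622*(-1/2020) = -23811/1010 ≈ -23.575)
(-15853 + N(171))/(8308 + J) = (-15853 - 14/3)/(8308 - 23811/1010) = -47573/(3*8367269/1010) = -47573/3*1010/8367269 = -48048730/25101807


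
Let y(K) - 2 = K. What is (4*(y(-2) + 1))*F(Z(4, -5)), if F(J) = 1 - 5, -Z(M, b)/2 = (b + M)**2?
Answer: -16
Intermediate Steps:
Z(M, b) = -2*(M + b)**2 (Z(M, b) = -2*(b + M)**2 = -2*(M + b)**2)
y(K) = 2 + K
F(J) = -4
(4*(y(-2) + 1))*F(Z(4, -5)) = (4*((2 - 2) + 1))*(-4) = (4*(0 + 1))*(-4) = (4*1)*(-4) = 4*(-4) = -16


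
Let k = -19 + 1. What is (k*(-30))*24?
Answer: 12960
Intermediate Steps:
k = -18
(k*(-30))*24 = -18*(-30)*24 = 540*24 = 12960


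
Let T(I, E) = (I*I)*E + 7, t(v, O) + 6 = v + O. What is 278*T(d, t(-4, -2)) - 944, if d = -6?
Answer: -119094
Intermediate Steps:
t(v, O) = -6 + O + v (t(v, O) = -6 + (v + O) = -6 + (O + v) = -6 + O + v)
T(I, E) = 7 + E*I**2 (T(I, E) = I**2*E + 7 = E*I**2 + 7 = 7 + E*I**2)
278*T(d, t(-4, -2)) - 944 = 278*(7 + (-6 - 2 - 4)*(-6)**2) - 944 = 278*(7 - 12*36) - 944 = 278*(7 - 432) - 944 = 278*(-425) - 944 = -118150 - 944 = -119094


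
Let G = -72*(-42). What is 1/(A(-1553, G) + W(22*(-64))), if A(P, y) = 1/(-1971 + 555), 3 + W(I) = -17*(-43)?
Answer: 1416/1030847 ≈ 0.0013736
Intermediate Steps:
W(I) = 728 (W(I) = -3 - 17*(-43) = -3 + 731 = 728)
G = 3024
A(P, y) = -1/1416 (A(P, y) = 1/(-1416) = -1/1416)
1/(A(-1553, G) + W(22*(-64))) = 1/(-1/1416 + 728) = 1/(1030847/1416) = 1416/1030847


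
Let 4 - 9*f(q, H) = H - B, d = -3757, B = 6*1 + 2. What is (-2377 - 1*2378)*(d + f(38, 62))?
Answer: 53672855/3 ≈ 1.7891e+7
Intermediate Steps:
B = 8 (B = 6 + 2 = 8)
f(q, H) = 4/3 - H/9 (f(q, H) = 4/9 - (H - 1*8)/9 = 4/9 - (H - 8)/9 = 4/9 - (-8 + H)/9 = 4/9 + (8/9 - H/9) = 4/3 - H/9)
(-2377 - 1*2378)*(d + f(38, 62)) = (-2377 - 1*2378)*(-3757 + (4/3 - ⅑*62)) = (-2377 - 2378)*(-3757 + (4/3 - 62/9)) = -4755*(-3757 - 50/9) = -4755*(-33863/9) = 53672855/3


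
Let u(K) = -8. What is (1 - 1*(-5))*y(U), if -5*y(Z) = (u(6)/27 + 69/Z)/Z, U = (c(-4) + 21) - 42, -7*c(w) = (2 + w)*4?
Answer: -198142/869445 ≈ -0.22789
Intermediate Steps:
c(w) = -8/7 - 4*w/7 (c(w) = -(2 + w)*4/7 = -(8 + 4*w)/7 = -8/7 - 4*w/7)
U = -139/7 (U = ((-8/7 - 4/7*(-4)) + 21) - 42 = ((-8/7 + 16/7) + 21) - 42 = (8/7 + 21) - 42 = 155/7 - 42 = -139/7 ≈ -19.857)
y(Z) = -(-8/27 + 69/Z)/(5*Z)
(1 - 1*(-5))*y(U) = (1 - 1*(-5))*((-1863 + 8*(-139/7))/(135*(-139/7)**2)) = (1 + 5)*((1/135)*(49/19321)*(-1863 - 1112/7)) = 6*((1/135)*(49/19321)*(-14153/7)) = 6*(-99071/2608335) = -198142/869445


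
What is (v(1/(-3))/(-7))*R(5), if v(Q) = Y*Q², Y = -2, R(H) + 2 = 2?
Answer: 0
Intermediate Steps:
R(H) = 0 (R(H) = -2 + 2 = 0)
v(Q) = -2*Q²
(v(1/(-3))/(-7))*R(5) = (-2*(1/(-3))²/(-7))*0 = (-2*(-⅓)²*(-⅐))*0 = (-2*⅑*(-⅐))*0 = -2/9*(-⅐)*0 = (2/63)*0 = 0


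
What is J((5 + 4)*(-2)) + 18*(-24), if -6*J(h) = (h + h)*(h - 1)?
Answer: -546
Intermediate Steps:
J(h) = -h*(-1 + h)/3 (J(h) = -(h + h)*(h - 1)/6 = -2*h*(-1 + h)/6 = -h*(-1 + h)/3)
J((5 + 4)*(-2)) + 18*(-24) = ((5 + 4)*(-2))*(1 - (5 + 4)*(-2))/3 + 18*(-24) = (9*(-2))*(1 - 9*(-2))/3 - 432 = (1/3)*(-18)*(1 - 1*(-18)) - 432 = (1/3)*(-18)*(1 + 18) - 432 = (1/3)*(-18)*19 - 432 = -114 - 432 = -546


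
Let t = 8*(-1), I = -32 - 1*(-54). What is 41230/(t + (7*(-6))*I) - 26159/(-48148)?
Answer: -490190463/11218484 ≈ -43.695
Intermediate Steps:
I = 22 (I = -32 + 54 = 22)
t = -8
41230/(t + (7*(-6))*I) - 26159/(-48148) = 41230/(-8 + (7*(-6))*22) - 26159/(-48148) = 41230/(-8 - 42*22) - 26159*(-1/48148) = 41230/(-8 - 924) + 26159/48148 = 41230/(-932) + 26159/48148 = 41230*(-1/932) + 26159/48148 = -20615/466 + 26159/48148 = -490190463/11218484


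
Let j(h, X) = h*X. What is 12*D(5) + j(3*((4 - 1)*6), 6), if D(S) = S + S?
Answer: 444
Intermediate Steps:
D(S) = 2*S
j(h, X) = X*h
12*D(5) + j(3*((4 - 1)*6), 6) = 12*(2*5) + 6*(3*((4 - 1)*6)) = 12*10 + 6*(3*(3*6)) = 120 + 6*(3*18) = 120 + 6*54 = 120 + 324 = 444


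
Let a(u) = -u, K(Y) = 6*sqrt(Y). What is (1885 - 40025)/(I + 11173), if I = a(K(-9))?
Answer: -426138220/124836253 - 686520*I/124836253 ≈ -3.4136 - 0.0054994*I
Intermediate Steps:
I = -18*I (I = -6*sqrt(-9) = -6*3*I = -18*I ≈ -18.0*I)
(1885 - 40025)/(I + 11173) = (1885 - 40025)/(-18*I + 11173) = -38140*(11173 + 18*I)/124836253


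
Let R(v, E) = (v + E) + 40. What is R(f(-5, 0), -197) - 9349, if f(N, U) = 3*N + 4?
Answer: -9517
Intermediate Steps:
f(N, U) = 4 + 3*N
R(v, E) = 40 + E + v (R(v, E) = (E + v) + 40 = 40 + E + v)
R(f(-5, 0), -197) - 9349 = (40 - 197 + (4 + 3*(-5))) - 9349 = (40 - 197 + (4 - 15)) - 9349 = (40 - 197 - 11) - 9349 = -168 - 9349 = -9517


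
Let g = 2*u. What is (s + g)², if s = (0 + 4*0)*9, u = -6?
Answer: 144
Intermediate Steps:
g = -12 (g = 2*(-6) = -12)
s = 0 (s = (0 + 0)*9 = 0*9 = 0)
(s + g)² = (0 - 12)² = (-12)² = 144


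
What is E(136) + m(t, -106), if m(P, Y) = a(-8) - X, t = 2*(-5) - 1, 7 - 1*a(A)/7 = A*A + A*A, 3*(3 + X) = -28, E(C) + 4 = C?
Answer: -2108/3 ≈ -702.67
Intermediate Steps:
E(C) = -4 + C
X = -37/3 (X = -3 + (1/3)*(-28) = -3 - 28/3 = -37/3 ≈ -12.333)
a(A) = 49 - 14*A**2 (a(A) = 49 - 7*(A*A + A*A) = 49 - 7*(A**2 + A**2) = 49 - 14*A**2)
t = -11 (t = -10 - 1 = -11)
m(P, Y) = -2504/3 (m(P, Y) = (49 - 14*(-8)**2) - 1*(-37/3) = (49 - 14*64) + 37/3 = (49 - 896) + 37/3 = -847 + 37/3 = -2504/3)
E(136) + m(t, -106) = (-4 + 136) - 2504/3 = 132 - 2504/3 = -2108/3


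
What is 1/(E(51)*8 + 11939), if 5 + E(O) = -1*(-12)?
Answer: 1/11995 ≈ 8.3368e-5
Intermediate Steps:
E(O) = 7 (E(O) = -5 - 1*(-12) = -5 + 12 = 7)
1/(E(51)*8 + 11939) = 1/(7*8 + 11939) = 1/(56 + 11939) = 1/11995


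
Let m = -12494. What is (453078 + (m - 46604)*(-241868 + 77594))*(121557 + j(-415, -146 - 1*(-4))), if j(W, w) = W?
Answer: 1176133507476060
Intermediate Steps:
(453078 + (m - 46604)*(-241868 + 77594))*(121557 + j(-415, -146 - 1*(-4))) = (453078 + (-12494 - 46604)*(-241868 + 77594))*(121557 - 415) = (453078 - 59098*(-164274))*121142 = (453078 + 9708264852)*121142 = 9708717930*121142 = 1176133507476060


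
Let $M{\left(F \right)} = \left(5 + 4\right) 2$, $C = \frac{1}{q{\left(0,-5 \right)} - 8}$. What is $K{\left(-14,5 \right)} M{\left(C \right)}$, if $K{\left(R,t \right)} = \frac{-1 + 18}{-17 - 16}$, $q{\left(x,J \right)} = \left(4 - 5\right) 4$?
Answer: $- \frac{102}{11} \approx -9.2727$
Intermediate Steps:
$q{\left(x,J \right)} = -4$ ($q{\left(x,J \right)} = \left(-1\right) 4 = -4$)
$K{\left(R,t \right)} = - \frac{17}{33}$ ($K{\left(R,t \right)} = \frac{17}{-33} = 17 \left(- \frac{1}{33}\right) = - \frac{17}{33}$)
$C = - \frac{1}{12}$ ($C = \frac{1}{-4 - 8} = \frac{1}{-12} = - \frac{1}{12} \approx -0.083333$)
$M{\left(F \right)} = 18$ ($M{\left(F \right)} = 9 \cdot 2 = 18$)
$K{\left(-14,5 \right)} M{\left(C \right)} = \left(- \frac{17}{33}\right) 18 = - \frac{102}{11}$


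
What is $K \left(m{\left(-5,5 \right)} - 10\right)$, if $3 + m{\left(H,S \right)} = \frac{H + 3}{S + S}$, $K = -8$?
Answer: $\frac{528}{5} \approx 105.6$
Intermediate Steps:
$m{\left(H,S \right)} = -3 + \frac{3 + H}{2 S}$ ($m{\left(H,S \right)} = -3 + \frac{H + 3}{S + S} = -3 + \frac{3 + H}{2 S}$)
$K \left(m{\left(-5,5 \right)} - 10\right) = - 8 \left(\frac{3 - 5 - 30}{2 \cdot 5} - 10\right) = - 8 \left(\frac{1}{2} \cdot \frac{1}{5} \left(3 - 5 - 30\right) - 10\right) = - 8 \left(\frac{1}{2} \cdot \frac{1}{5} \left(-32\right) - 10\right) = - 8 \left(- \frac{16}{5} - 10\right) = \left(-8\right) \left(- \frac{66}{5}\right) = \frac{528}{5}$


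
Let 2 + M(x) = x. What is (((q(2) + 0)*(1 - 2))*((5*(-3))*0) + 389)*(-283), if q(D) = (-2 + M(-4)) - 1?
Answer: -110087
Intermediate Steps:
M(x) = -2 + x
q(D) = -9 (q(D) = (-2 + (-2 - 4)) - 1 = (-2 - 6) - 1 = -8 - 1 = -9)
(((q(2) + 0)*(1 - 2))*((5*(-3))*0) + 389)*(-283) = (((-9 + 0)*(1 - 2))*((5*(-3))*0) + 389)*(-283) = ((-9*(-1))*(-15*0) + 389)*(-283) = (9*0 + 389)*(-283) = (0 + 389)*(-283) = 389*(-283) = -110087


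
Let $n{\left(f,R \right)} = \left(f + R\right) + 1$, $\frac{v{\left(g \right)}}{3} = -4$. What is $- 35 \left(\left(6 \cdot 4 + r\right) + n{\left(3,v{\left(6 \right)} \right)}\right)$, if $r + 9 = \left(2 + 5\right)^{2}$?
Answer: $-1960$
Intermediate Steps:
$r = 40$ ($r = -9 + \left(2 + 5\right)^{2} = -9 + 7^{2} = -9 + 49 = 40$)
$v{\left(g \right)} = -12$ ($v{\left(g \right)} = 3 \left(-4\right) = -12$)
$n{\left(f,R \right)} = 1 + R + f$ ($n{\left(f,R \right)} = \left(R + f\right) + 1 = 1 + R + f$)
$- 35 \left(\left(6 \cdot 4 + r\right) + n{\left(3,v{\left(6 \right)} \right)}\right) = - 35 \left(\left(6 \cdot 4 + 40\right) + \left(1 - 12 + 3\right)\right) = - 35 \left(\left(24 + 40\right) - 8\right) = - 35 \left(64 - 8\right) = \left(-35\right) 56 = -1960$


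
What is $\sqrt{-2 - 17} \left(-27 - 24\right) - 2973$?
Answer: $-2973 - 51 i \sqrt{19} \approx -2973.0 - 222.3 i$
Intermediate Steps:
$\sqrt{-2 - 17} \left(-27 - 24\right) - 2973 = \sqrt{-19} \left(-51\right) - 2973 = i \sqrt{19} \left(-51\right) - 2973 = - 51 i \sqrt{19} - 2973 = -2973 - 51 i \sqrt{19}$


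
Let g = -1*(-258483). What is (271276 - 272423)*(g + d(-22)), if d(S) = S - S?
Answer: -296480001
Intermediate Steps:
g = 258483
d(S) = 0
(271276 - 272423)*(g + d(-22)) = (271276 - 272423)*(258483 + 0) = -1147*258483 = -296480001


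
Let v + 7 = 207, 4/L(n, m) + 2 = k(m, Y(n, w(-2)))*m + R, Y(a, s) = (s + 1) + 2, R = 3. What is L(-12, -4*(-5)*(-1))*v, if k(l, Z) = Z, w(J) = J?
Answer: -800/19 ≈ -42.105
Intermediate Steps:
Y(a, s) = 3 + s (Y(a, s) = (1 + s) + 2 = 3 + s)
L(n, m) = 4/(1 + m) (L(n, m) = 4/(-2 + ((3 - 2)*m + 3)) = 4/(-2 + (1*m + 3)) = 4/(-2 + (m + 3)) = 4/(-2 + (3 + m)) = 4/(1 + m))
v = 200 (v = -7 + 207 = 200)
L(-12, -4*(-5)*(-1))*v = (4/(1 - 4*(-5)*(-1)))*200 = (4/(1 + 20*(-1)))*200 = (4/(1 - 20))*200 = (4/(-19))*200 = (4*(-1/19))*200 = -4/19*200 = -800/19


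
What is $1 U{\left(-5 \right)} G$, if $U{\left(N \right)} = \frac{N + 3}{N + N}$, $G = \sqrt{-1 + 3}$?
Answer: $\frac{\sqrt{2}}{5} \approx 0.28284$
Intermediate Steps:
$G = \sqrt{2} \approx 1.4142$
$U{\left(N \right)} = \frac{3 + N}{2 N}$
$1 U{\left(-5 \right)} G = 1 \frac{3 - 5}{2 \left(-5\right)} \sqrt{2} = 1 \cdot \frac{1}{2} \left(- \frac{1}{5}\right) \left(-2\right) \sqrt{2} = 1 \cdot \frac{1}{5} \sqrt{2} = \frac{\sqrt{2}}{5}$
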